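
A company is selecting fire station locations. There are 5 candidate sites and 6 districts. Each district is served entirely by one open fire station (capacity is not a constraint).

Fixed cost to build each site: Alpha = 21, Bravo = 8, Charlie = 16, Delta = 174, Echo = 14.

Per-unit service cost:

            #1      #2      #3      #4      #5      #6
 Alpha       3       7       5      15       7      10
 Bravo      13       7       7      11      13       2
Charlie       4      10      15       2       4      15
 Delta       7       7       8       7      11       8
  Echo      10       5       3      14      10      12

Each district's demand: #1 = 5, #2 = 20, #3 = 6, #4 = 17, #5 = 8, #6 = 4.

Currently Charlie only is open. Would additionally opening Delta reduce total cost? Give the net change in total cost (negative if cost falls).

No — net change +44 (cost rises by 44).

Current service cost with {Charlie}: 436.
Adding Delta: each district re-picks its cheapest; new service cost 306, saving 130.
Extra fixed cost: 174. Net change = 174 − 130 = 44.
(Totals: 452 → 496.)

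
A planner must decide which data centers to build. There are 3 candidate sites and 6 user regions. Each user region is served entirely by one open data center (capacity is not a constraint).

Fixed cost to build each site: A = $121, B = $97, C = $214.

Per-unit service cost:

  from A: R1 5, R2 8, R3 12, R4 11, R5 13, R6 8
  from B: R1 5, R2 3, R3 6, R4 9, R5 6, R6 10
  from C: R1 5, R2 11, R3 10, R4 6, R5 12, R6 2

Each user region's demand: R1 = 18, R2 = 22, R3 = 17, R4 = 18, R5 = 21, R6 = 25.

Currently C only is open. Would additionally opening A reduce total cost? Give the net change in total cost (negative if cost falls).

No — net change +55 (cost rises by 55).

Current service cost with {C}: 912.
Adding A: each user region re-picks its cheapest; new service cost 846, saving 66.
Extra fixed cost: 121. Net change = 121 − 66 = 55.
(Totals: 1126 → 1181.)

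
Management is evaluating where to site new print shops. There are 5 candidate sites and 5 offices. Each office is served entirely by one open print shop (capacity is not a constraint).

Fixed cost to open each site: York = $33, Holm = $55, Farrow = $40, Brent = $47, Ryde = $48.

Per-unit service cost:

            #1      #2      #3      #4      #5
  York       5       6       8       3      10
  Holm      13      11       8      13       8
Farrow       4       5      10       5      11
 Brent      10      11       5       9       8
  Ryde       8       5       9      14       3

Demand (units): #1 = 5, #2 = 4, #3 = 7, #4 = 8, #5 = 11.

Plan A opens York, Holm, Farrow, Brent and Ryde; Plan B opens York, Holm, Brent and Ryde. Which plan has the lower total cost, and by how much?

Plan A: {York, Holm, Farrow, Brent, Ryde}: #1→Farrow 4·5=20, #2→Farrow 5·4=20, #3→Brent 5·7=35, #4→York 3·8=24, #5→Ryde 3·11=33. Service 132; fixed 223; total 355.
Plan B: {York, Holm, Brent, Ryde}: #1→York 5·5=25, #2→Ryde 5·4=20, #3→Brent 5·7=35, #4→York 3·8=24, #5→Ryde 3·11=33. Service 137; fixed 183; total 320.
Difference: |355 − 320| = 35.

Plan B is cheaper by 35.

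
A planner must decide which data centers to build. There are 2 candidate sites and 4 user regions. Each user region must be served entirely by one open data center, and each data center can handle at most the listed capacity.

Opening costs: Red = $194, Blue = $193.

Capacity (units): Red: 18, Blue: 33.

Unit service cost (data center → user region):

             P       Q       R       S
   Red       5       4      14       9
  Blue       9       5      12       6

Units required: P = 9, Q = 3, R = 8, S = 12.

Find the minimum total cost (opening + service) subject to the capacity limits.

Minimum total cost: 457

Open {Blue}: P→Blue 9·9=81, Q→Blue 5·3=15, R→Blue 12·8=96, S→Blue 6·12=72.
Loads: Blue carries 32/33. Service 264; fixed 193; total 457.
Next best feasible plan costs 612.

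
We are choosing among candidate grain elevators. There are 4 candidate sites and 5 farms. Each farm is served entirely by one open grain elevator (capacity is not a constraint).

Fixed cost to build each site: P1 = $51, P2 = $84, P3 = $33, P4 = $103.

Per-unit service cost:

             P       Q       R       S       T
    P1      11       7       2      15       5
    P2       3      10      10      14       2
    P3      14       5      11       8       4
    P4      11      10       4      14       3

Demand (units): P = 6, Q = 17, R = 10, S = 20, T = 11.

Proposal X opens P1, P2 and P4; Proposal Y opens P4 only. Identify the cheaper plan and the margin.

Proposal Y is cheaper by 5.

Proposal X: {P1, P2, P4}: P→P2 3·6=18, Q→P1 7·17=119, R→P1 2·10=20, S→P2 14·20=280, T→P2 2·11=22. Service 459; fixed 238; total 697.
Proposal Y: {P4}: P→P4 11·6=66, Q→P4 10·17=170, R→P4 4·10=40, S→P4 14·20=280, T→P4 3·11=33. Service 589; fixed 103; total 692.
Difference: |697 − 692| = 5.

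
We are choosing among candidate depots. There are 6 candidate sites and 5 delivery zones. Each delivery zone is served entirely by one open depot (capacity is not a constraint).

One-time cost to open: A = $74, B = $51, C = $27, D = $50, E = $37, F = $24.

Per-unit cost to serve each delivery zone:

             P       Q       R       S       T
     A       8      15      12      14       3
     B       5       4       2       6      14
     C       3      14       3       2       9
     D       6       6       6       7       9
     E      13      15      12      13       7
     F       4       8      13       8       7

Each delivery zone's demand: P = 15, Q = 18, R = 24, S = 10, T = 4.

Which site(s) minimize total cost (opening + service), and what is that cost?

Open B and C; minimum total cost 299.

For any fixed open set, each delivery zone goes to its cheapest open site; total = fixed + service.
{B, C}: P→C 3·15=45, Q→B 4·18=72, R→B 2·24=48, S→C 2·10=20, T→C 9·4=36. Service 221; fixed 78; total 299.
{B, C, F}: service 213 + fixed 102 = 315
{B, C, E}: service 213 + fixed 115 = 328
{A, B, C, D, E, F}: service 197 + fixed 263 = 460
No other subset beats 299.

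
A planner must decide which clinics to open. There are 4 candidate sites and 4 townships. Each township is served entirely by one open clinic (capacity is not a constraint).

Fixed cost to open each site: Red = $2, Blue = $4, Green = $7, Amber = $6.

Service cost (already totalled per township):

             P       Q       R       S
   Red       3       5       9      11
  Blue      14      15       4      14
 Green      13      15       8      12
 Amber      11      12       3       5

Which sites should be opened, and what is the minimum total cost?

For any fixed open set, each township goes to its cheapest open site; total = fixed + service.
{Red, Amber}: P→Red 3, Q→Red 5, R→Amber 3, S→Amber 5. Service 16; fixed 8; total 24.
{Red, Blue, Amber}: service 16 + fixed 12 = 28
{Red, Blue}: P→Red 3, Q→Red 5, R→Blue 4, S→Red 11. Service 23; fixed 6; total 29.
{Red, Blue, Green, Amber}: service 16 + fixed 19 = 35
No other subset beats 24.

Open Red and Amber; minimum total cost 24.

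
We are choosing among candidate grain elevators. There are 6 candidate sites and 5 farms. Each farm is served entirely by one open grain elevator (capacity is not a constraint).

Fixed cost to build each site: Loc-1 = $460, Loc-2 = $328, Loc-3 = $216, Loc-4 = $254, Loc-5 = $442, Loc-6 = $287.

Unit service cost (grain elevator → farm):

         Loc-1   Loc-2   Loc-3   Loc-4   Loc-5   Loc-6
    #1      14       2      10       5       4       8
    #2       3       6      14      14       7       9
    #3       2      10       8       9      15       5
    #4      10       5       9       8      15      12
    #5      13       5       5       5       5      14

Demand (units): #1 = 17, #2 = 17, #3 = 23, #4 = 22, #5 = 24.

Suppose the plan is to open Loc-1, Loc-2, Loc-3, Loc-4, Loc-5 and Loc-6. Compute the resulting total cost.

Each farm is assigned to its cheapest site among the open ones.
{Loc-1, Loc-2, Loc-3, Loc-4, Loc-5, Loc-6}: #1→Loc-2 2·17=34, #2→Loc-1 3·17=51, #3→Loc-1 2·23=46, #4→Loc-2 5·22=110, #5→Loc-2 5·24=120. Service 361; fixed 1987; total 2348.

Total cost: 2348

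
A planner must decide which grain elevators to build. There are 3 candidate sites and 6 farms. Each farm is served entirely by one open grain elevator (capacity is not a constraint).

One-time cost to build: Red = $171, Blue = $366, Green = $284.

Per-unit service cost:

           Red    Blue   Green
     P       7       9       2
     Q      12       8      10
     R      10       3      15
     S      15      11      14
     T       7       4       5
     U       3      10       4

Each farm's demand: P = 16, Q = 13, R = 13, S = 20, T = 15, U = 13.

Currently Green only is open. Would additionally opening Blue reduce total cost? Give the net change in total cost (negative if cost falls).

Current service cost with {Green}: 764.
Adding Blue: each farm re-picks its cheapest; new service cost 507, saving 257.
Extra fixed cost: 366. Net change = 366 − 257 = 109.
(Totals: 1048 → 1157.)

No — net change +109 (cost rises by 109).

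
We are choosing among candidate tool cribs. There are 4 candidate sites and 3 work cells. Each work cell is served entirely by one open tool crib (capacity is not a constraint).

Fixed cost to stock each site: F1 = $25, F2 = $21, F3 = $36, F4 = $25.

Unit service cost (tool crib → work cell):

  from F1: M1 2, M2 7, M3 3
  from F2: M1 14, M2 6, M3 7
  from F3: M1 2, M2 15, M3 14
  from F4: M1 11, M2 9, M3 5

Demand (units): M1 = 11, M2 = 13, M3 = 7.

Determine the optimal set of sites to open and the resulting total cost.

Open F1 only; minimum total cost 159.

For any fixed open set, each work cell goes to its cheapest open site; total = fixed + service.
{F1}: M1→F1 2·11=22, M2→F1 7·13=91, M3→F1 3·7=21. Service 134; fixed 25; total 159.
{F1, F2}: M1→F1 2·11=22, M2→F2 6·13=78, M3→F1 3·7=21. Service 121; fixed 46; total 167.
{F1, F4}: service 134 + fixed 50 = 184
{F1, F2, F3, F4}: M1→F1 2·11=22, M2→F2 6·13=78, M3→F1 3·7=21. Service 121; fixed 107; total 228.
(All 15 nonempty subsets were checked; F1 only is lowest.)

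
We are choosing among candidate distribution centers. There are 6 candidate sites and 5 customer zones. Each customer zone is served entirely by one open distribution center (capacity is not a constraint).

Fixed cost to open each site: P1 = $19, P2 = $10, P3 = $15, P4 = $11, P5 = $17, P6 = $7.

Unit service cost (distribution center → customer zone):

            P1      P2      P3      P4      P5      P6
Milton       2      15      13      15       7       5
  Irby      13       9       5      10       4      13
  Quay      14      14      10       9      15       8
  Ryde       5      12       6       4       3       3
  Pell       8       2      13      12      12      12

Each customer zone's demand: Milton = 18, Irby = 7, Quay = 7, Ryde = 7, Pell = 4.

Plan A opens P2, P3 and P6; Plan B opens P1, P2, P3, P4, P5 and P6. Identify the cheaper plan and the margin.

Plan B is cheaper by 14.

Plan A: {P2, P3, P6}: Milton→P6 5·18=90, Irby→P3 5·7=35, Quay→P6 8·7=56, Ryde→P6 3·7=21, Pell→P2 2·4=8. Service 210; fixed 32; total 242.
Plan B: {P1, P2, P3, P4, P5, P6}: Milton→P1 2·18=36, Irby→P5 4·7=28, Quay→P6 8·7=56, Ryde→P5 3·7=21, Pell→P2 2·4=8. Service 149; fixed 79; total 228.
Difference: |242 − 228| = 14.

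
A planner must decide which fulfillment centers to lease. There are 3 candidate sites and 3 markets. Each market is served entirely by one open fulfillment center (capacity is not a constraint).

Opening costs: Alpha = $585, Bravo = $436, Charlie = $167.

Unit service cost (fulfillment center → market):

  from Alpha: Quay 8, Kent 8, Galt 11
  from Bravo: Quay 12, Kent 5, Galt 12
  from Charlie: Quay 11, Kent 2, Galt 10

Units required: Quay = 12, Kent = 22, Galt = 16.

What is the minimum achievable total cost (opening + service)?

Minimum total cost: 503

For any fixed open set, each market goes to its cheapest open site; total = fixed + service.
{Charlie}: Quay→Charlie 11·12=132, Kent→Charlie 2·22=44, Galt→Charlie 10·16=160. Service 336; fixed 167; total 503.
{Bravo}: service 446 + fixed 436 = 882
{Bravo, Charlie}: Quay→Charlie 11·12=132, Kent→Charlie 2·22=44, Galt→Charlie 10·16=160. Service 336; fixed 603; total 939.
{Alpha, Bravo, Charlie}: service 300 + fixed 1188 = 1488
(All 7 nonempty subsets were checked; Charlie only is lowest.)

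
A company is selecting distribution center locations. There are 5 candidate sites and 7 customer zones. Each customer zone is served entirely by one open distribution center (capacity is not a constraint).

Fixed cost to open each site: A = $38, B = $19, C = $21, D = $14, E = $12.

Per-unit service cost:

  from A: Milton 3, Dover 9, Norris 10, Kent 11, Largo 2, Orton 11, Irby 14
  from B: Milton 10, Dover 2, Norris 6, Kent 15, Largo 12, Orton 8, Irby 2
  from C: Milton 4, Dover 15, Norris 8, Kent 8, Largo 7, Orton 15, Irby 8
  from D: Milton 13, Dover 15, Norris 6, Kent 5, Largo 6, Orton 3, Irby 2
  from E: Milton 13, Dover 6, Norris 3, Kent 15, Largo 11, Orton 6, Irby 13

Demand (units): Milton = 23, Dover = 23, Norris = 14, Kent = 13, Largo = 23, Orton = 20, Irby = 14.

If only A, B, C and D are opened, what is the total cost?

Each customer zone is assigned to its cheapest site among the open ones.
{A, B, C, D}: Milton→A 3·23=69, Dover→B 2·23=46, Norris→B 6·14=84, Kent→D 5·13=65, Largo→A 2·23=46, Orton→D 3·20=60, Irby→B 2·14=28. Service 398; fixed 92; total 490.

Total cost: 490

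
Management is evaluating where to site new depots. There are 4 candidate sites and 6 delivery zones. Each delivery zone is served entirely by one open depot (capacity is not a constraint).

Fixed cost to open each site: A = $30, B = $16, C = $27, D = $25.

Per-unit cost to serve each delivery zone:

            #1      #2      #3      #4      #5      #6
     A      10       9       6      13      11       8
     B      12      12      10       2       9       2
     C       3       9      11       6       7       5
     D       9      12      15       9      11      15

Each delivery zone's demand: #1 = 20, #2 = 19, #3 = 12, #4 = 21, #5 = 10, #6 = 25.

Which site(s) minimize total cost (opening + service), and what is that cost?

For any fixed open set, each delivery zone goes to its cheapest open site; total = fixed + service.
{A, B, C}: #1→C 3·20=60, #2→A 9·19=171, #3→A 6·12=72, #4→B 2·21=42, #5→C 7·10=70, #6→B 2·25=50. Service 465; fixed 73; total 538.
{B, C}: #1→C 3·20=60, #2→C 9·19=171, #3→B 10·12=120, #4→B 2·21=42, #5→C 7·10=70, #6→B 2·25=50. Service 513; fixed 43; total 556.
{A, B, C, D}: service 465 + fixed 98 = 563
{B}: #1→B 12·20=240, #2→B 12·19=228, #3→B 10·12=120, #4→B 2·21=42, #5→B 9·10=90, #6→B 2·25=50. Service 770; fixed 16; total 786.
(All 15 nonempty subsets were checked; A, B and C is lowest.)

Open A, B and C; minimum total cost 538.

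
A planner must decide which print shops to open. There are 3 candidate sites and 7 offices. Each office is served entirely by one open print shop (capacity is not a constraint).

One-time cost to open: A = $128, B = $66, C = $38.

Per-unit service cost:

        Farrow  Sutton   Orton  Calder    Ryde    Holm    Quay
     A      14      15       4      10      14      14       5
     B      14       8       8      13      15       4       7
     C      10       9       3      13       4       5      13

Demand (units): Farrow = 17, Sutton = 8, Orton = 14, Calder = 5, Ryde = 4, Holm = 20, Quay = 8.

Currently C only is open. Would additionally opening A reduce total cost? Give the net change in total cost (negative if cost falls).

No — net change +49 (cost rises by 49).

Current service cost with {C}: 569.
Adding A: each office re-picks its cheapest; new service cost 490, saving 79.
Extra fixed cost: 128. Net change = 128 − 79 = 49.
(Totals: 607 → 656.)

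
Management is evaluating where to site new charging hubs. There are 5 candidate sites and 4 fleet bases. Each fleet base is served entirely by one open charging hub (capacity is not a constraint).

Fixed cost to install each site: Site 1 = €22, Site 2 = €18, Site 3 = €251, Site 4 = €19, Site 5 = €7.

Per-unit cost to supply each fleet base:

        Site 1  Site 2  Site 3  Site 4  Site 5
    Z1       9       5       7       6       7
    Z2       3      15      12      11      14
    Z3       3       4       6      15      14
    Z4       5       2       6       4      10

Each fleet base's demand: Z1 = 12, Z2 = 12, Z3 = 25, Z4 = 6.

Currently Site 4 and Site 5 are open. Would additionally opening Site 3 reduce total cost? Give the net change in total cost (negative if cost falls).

Current service cost with {Site 4, Site 5}: 578.
Adding Site 3: each fleet base re-picks its cheapest; new service cost 378, saving 200.
Extra fixed cost: 251. Net change = 251 − 200 = 51.
(Totals: 604 → 655.)

No — net change +51 (cost rises by 51).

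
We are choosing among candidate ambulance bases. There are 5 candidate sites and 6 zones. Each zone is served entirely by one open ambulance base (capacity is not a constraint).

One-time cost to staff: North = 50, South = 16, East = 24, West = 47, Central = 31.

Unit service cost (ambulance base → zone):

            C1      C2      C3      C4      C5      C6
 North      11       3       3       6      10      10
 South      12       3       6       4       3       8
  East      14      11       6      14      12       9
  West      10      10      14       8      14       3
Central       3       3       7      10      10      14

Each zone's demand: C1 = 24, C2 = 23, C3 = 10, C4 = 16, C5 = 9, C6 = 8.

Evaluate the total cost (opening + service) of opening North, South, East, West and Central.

Each zone is assigned to its cheapest site among the open ones.
{North, South, East, West, Central}: C1→Central 3·24=72, C2→North 3·23=69, C3→North 3·10=30, C4→South 4·16=64, C5→South 3·9=27, C6→West 3·8=24. Service 286; fixed 168; total 454.

Total cost: 454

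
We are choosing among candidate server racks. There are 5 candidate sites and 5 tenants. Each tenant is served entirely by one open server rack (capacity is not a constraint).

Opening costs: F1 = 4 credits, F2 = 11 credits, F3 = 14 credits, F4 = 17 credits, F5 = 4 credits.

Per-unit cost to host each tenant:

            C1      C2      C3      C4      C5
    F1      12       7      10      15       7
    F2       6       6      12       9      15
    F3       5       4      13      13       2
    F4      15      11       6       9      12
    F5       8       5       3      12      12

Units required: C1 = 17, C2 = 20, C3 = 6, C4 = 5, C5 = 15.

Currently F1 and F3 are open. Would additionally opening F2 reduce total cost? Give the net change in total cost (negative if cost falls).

Current service cost with {F1, F3}: 320.
Adding F2: each tenant re-picks its cheapest; new service cost 300, saving 20.
Extra fixed cost: 11. Net change = 11 − 20 = -9.
(Totals: 338 → 329.)

Yes — net change −9 (cost falls by 9).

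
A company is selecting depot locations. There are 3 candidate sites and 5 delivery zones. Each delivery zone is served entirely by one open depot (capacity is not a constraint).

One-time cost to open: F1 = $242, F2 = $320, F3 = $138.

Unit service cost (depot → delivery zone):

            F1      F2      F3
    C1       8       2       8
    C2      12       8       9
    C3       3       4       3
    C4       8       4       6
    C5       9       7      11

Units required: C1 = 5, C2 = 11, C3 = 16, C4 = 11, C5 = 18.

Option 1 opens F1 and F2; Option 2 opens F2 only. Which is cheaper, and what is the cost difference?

Option 1: {F1, F2}: C1→F2 2·5=10, C2→F2 8·11=88, C3→F1 3·16=48, C4→F2 4·11=44, C5→F2 7·18=126. Service 316; fixed 562; total 878.
Option 2: {F2}: C1→F2 2·5=10, C2→F2 8·11=88, C3→F2 4·16=64, C4→F2 4·11=44, C5→F2 7·18=126. Service 332; fixed 320; total 652.
Difference: |878 − 652| = 226.

Option 2 is cheaper by 226.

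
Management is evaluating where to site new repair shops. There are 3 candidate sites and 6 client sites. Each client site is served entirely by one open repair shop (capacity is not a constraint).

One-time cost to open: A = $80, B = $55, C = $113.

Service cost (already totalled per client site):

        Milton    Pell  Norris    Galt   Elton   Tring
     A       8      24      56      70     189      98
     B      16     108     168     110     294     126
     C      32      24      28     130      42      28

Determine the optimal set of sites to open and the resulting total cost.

For any fixed open set, each client site goes to its cheapest open site; total = fixed + service.
{A, C}: Milton→A 8, Pell→A 24, Norris→C 28, Galt→A 70, Elton→C 42, Tring→C 28. Service 200; fixed 193; total 393.
{C}: service 284 + fixed 113 = 397
{B, C}: service 248 + fixed 168 = 416
{A, B, C}: Milton→A 8, Pell→A 24, Norris→C 28, Galt→A 70, Elton→C 42, Tring→C 28. Service 200; fixed 248; total 448.
No other subset beats 393.

Open A and C; minimum total cost 393.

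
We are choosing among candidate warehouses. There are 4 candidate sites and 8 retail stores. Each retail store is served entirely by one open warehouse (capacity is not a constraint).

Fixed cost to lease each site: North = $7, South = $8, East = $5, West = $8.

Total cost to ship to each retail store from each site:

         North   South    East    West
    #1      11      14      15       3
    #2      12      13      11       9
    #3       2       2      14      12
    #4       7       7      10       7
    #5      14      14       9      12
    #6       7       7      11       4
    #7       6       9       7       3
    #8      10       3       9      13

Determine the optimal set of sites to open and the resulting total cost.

For any fixed open set, each retail store goes to its cheapest open site; total = fixed + service.
{South, West}: #1→West 3, #2→West 9, #3→South 2, #4→South 7, #5→West 12, #6→West 4, #7→West 3, #8→South 3. Service 43; fixed 16; total 59.
{South, East, West}: service 40 + fixed 21 = 61
{North, West}: service 50 + fixed 15 = 65
{North, South, East, West}: #1→West 3, #2→West 9, #3→North 2, #4→North 7, #5→East 9, #6→West 4, #7→West 3, #8→South 3. Service 40; fixed 28; total 68.
(All 15 nonempty subsets were checked; South and West is lowest.)

Open South and West; minimum total cost 59.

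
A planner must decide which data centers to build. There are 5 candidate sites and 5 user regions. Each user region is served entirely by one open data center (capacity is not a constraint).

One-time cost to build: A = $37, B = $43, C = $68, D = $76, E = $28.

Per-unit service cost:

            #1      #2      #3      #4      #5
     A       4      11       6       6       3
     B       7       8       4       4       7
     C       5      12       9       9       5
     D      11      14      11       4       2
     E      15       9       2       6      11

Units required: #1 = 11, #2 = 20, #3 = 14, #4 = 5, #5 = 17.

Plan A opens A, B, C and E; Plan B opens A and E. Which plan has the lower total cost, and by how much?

Plan A: {A, B, C, E}: #1→A 4·11=44, #2→B 8·20=160, #3→E 2·14=28, #4→B 4·5=20, #5→A 3·17=51. Service 303; fixed 176; total 479.
Plan B: {A, E}: #1→A 4·11=44, #2→E 9·20=180, #3→E 2·14=28, #4→A 6·5=30, #5→A 3·17=51. Service 333; fixed 65; total 398.
Difference: |479 − 398| = 81.

Plan B is cheaper by 81.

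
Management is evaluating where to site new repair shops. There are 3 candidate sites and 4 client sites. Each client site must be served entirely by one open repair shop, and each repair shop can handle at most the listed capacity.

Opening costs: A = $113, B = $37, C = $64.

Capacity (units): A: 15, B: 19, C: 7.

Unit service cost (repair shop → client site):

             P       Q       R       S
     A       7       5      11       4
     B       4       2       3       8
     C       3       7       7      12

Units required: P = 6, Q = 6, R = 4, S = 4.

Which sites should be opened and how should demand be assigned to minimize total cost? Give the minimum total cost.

Minimum total cost: 175

Open {B, C}: P→C 3·6=18, Q→B 2·6=12, R→B 3·4=12, S→B 8·4=32.
Loads: B carries 14/19, C carries 6/7. Service 74; fixed 101; total 175.
Next best feasible plan costs 197.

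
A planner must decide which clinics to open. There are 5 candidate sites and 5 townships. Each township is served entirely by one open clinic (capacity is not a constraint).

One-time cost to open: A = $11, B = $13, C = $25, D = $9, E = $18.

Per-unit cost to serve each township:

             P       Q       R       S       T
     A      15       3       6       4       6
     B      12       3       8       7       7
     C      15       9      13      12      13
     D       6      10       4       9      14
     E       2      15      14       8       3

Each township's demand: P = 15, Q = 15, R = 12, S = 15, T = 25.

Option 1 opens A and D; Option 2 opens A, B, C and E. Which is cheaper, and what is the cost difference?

Option 2 is cheaper by 64.

Option 1: {A, D}: P→D 6·15=90, Q→A 3·15=45, R→D 4·12=48, S→A 4·15=60, T→A 6·25=150. Service 393; fixed 20; total 413.
Option 2: {A, B, C, E}: P→E 2·15=30, Q→A 3·15=45, R→A 6·12=72, S→A 4·15=60, T→E 3·25=75. Service 282; fixed 67; total 349.
Difference: |413 − 349| = 64.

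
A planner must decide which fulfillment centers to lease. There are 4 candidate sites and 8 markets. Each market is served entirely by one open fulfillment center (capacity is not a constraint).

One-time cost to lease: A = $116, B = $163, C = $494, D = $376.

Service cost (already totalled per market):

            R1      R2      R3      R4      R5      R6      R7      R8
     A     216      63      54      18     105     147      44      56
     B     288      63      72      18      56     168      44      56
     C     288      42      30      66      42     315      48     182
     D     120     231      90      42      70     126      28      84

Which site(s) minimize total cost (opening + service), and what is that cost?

Open A only; minimum total cost 819.

For any fixed open set, each market goes to its cheapest open site; total = fixed + service.
{A}: R1→A 216, R2→A 63, R3→A 54, R4→A 18, R5→A 105, R6→A 147, R7→A 44, R8→A 56. Service 703; fixed 116; total 819.
{B}: service 765 + fixed 163 = 928
{A, B}: R1→A 216, R2→A 63, R3→A 54, R4→A 18, R5→B 56, R6→A 147, R7→A 44, R8→A 56. Service 654; fixed 279; total 933.
{A, B, C, D}: service 462 + fixed 1149 = 1611
No other subset beats 819.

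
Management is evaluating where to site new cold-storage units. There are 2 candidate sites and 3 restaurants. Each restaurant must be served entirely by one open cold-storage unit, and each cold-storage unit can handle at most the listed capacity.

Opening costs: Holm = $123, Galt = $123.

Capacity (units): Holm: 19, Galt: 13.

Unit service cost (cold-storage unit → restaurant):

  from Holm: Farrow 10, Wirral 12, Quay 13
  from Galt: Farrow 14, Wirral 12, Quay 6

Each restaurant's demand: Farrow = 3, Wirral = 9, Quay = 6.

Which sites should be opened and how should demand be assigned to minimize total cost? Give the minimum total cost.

Open {Holm}: Farrow→Holm 10·3=30, Wirral→Holm 12·9=108, Quay→Holm 13·6=78.
Loads: Holm carries 18/19. Service 216; fixed 123; total 339.
Next best feasible plan costs 420.

Minimum total cost: 339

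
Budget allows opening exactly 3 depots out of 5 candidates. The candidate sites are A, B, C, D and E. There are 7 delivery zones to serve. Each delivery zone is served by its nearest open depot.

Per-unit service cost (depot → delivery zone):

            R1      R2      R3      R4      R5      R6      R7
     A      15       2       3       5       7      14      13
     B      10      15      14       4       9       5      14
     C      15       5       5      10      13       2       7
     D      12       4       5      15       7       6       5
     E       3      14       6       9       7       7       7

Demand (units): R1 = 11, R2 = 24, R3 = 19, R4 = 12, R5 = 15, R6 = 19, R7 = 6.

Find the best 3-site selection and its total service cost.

Choose A, C and E; total service cost 383.

With exactly 3 open, each delivery zone uses its cheapest among the chosen.
{A, C, E}: R1→E 3·11=33, R2→A 2·24=48, R3→A 3·19=57, R4→A 5·12=60, R5→A 7·15=105, R6→C 2·19=38, R7→C 7·6=42. Service cost 383.
{A, B, E}: service cost 428
{A, D, E}: service cost 447
Among all 10 size-3 choices, {A, C, E} is lowest.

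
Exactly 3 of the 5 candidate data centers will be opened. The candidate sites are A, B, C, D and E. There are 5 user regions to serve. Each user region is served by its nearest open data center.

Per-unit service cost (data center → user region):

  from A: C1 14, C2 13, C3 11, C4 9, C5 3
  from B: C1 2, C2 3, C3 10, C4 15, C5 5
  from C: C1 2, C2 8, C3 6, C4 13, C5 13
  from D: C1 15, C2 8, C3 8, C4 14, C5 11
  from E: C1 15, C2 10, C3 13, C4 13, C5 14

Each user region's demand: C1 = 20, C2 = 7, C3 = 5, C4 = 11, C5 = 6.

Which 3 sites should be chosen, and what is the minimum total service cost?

With exactly 3 open, each user region uses its cheapest among the chosen.
{A, B, C}: C1→B 2·20=40, C2→B 3·7=21, C3→C 6·5=30, C4→A 9·11=99, C5→A 3·6=18. Service cost 208.
{A, B, D}: service cost 218
{A, B, E}: service cost 228
Among all 10 size-3 choices, {A, B, C} is lowest.

Choose A, B and C; total service cost 208.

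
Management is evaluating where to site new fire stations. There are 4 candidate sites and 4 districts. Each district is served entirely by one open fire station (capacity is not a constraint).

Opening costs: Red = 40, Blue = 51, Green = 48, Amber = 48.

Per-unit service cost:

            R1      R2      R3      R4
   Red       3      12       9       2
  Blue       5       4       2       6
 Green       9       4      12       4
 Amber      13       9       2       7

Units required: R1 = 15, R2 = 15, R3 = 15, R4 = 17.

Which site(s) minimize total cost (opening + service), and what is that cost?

Open Red and Blue; minimum total cost 260.

For any fixed open set, each district goes to its cheapest open site; total = fixed + service.
{Red, Blue}: R1→Red 3·15=45, R2→Blue 4·15=60, R3→Blue 2·15=30, R4→Red 2·17=34. Service 169; fixed 91; total 260.
{Red, Green, Amber}: R1→Red 3·15=45, R2→Green 4·15=60, R3→Amber 2·15=30, R4→Red 2·17=34. Service 169; fixed 136; total 305.
{Red, Blue, Green}: R1→Red 3·15=45, R2→Blue 4·15=60, R3→Blue 2·15=30, R4→Red 2·17=34. Service 169; fixed 139; total 308.
{Red, Blue, Green, Amber}: R1→Red 3·15=45, R2→Blue 4·15=60, R3→Blue 2·15=30, R4→Red 2·17=34. Service 169; fixed 187; total 356.
No other subset beats 260.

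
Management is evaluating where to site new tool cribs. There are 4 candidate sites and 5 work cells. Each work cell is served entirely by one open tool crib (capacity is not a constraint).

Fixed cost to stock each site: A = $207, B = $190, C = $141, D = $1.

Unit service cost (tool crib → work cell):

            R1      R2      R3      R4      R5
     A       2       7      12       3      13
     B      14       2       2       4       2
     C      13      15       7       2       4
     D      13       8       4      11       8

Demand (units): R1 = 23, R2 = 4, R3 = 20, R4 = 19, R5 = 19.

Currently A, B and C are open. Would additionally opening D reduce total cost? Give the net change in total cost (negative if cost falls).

No — net change +1 (cost rises by 1).

Current service cost with {A, B, C}: 170.
Adding D: each work cell re-picks its cheapest; new service cost 170, saving 0.
Extra fixed cost: 1. Net change = 1 − 0 = 1.
(Totals: 708 → 709.)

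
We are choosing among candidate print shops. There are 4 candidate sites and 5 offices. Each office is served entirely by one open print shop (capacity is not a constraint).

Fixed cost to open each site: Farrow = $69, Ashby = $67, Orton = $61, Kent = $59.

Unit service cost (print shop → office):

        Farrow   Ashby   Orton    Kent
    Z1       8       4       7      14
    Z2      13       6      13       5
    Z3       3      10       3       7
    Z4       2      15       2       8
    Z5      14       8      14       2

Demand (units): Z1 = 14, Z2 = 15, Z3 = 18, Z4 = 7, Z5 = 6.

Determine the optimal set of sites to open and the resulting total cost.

Open Orton and Kent; minimum total cost 373.

For any fixed open set, each office goes to its cheapest open site; total = fixed + service.
{Orton, Kent}: Z1→Orton 7·14=98, Z2→Kent 5·15=75, Z3→Orton 3·18=54, Z4→Orton 2·7=14, Z5→Kent 2·6=12. Service 253; fixed 120; total 373.
{Ashby, Orton}: service 262 + fixed 128 = 390
{Farrow, Kent}: service 267 + fixed 128 = 395
{Farrow, Ashby, Orton, Kent}: service 211 + fixed 256 = 467
(All 15 nonempty subsets were checked; Orton and Kent is lowest.)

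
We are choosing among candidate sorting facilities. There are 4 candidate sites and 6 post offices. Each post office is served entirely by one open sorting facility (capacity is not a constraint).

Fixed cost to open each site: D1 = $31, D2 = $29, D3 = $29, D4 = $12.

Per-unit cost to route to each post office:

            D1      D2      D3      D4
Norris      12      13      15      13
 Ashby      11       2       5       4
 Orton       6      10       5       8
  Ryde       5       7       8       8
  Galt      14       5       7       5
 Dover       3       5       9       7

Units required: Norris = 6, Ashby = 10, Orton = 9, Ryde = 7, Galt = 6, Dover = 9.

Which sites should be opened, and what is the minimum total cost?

For any fixed open set, each post office goes to its cheapest open site; total = fixed + service.
{D1, D2}: Norris→D1 12·6=72, Ashby→D2 2·10=20, Orton→D1 6·9=54, Ryde→D1 5·7=35, Galt→D2 5·6=30, Dover→D1 3·9=27. Service 238; fixed 60; total 298.
{D1, D4}: service 258 + fixed 43 = 301
{D1, D2, D4}: service 238 + fixed 72 = 310
{D1, D2, D3, D4}: service 229 + fixed 101 = 330
No other subset beats 298.

Open D1 and D2; minimum total cost 298.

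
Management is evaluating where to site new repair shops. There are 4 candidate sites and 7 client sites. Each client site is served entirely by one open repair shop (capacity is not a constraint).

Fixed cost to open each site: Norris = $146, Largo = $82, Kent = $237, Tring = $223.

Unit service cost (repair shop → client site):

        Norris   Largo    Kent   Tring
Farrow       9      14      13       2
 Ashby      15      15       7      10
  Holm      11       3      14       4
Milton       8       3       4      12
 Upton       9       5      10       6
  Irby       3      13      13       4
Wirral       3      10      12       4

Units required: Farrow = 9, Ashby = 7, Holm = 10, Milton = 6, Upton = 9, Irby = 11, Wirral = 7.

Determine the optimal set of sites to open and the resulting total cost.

Open Tring only; minimum total cost 549.

For any fixed open set, each client site goes to its cheapest open site; total = fixed + service.
{Tring}: Farrow→Tring 2·9=18, Ashby→Tring 10·7=70, Holm→Tring 4·10=40, Milton→Tring 12·6=72, Upton→Tring 6·9=54, Irby→Tring 4·11=44, Wirral→Tring 4·7=28. Service 326; fixed 223; total 549.
{Largo, Tring}: Farrow→Tring 2·9=18, Ashby→Tring 10·7=70, Holm→Largo 3·10=30, Milton→Largo 3·6=18, Upton→Largo 5·9=45, Irby→Tring 4·11=44, Wirral→Tring 4·7=28. Service 253; fixed 305; total 558.
{Norris, Largo}: service 333 + fixed 228 = 561
{Norris, Largo, Kent, Tring}: service 214 + fixed 688 = 902
No other subset beats 549.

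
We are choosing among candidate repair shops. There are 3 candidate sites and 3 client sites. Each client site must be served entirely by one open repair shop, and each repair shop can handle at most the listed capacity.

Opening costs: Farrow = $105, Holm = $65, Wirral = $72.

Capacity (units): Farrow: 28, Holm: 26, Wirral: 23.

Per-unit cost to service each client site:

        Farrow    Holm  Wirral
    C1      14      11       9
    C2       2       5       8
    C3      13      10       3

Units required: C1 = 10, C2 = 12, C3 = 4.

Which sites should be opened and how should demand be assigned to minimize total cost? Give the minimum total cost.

Minimum total cost: 275

Open {Holm}: C1→Holm 11·10=110, C2→Holm 5·12=60, C3→Holm 10·4=40.
Loads: Holm carries 26/26. Service 210; fixed 65; total 275.
Next best feasible plan costs 299.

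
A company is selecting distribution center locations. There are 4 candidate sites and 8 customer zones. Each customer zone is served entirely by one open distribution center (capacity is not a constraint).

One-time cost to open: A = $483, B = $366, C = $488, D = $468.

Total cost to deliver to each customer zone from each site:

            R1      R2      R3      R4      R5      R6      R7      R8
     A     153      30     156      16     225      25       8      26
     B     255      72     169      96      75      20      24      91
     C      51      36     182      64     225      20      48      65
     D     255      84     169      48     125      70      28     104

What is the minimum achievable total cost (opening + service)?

Minimum total cost: 1122

For any fixed open set, each customer zone goes to its cheapest open site; total = fixed + service.
{A}: R1→A 153, R2→A 30, R3→A 156, R4→A 16, R5→A 225, R6→A 25, R7→A 8, R8→A 26. Service 639; fixed 483; total 1122.
{B}: service 802 + fixed 366 = 1168
{C}: R1→C 51, R2→C 36, R3→C 182, R4→C 64, R5→C 225, R6→C 20, R7→C 48, R8→C 65. Service 691; fixed 488; total 1179.
{A, B, C, D}: R1→C 51, R2→A 30, R3→A 156, R4→A 16, R5→B 75, R6→B 20, R7→A 8, R8→A 26. Service 382; fixed 1805; total 2187.
No other subset beats 1122.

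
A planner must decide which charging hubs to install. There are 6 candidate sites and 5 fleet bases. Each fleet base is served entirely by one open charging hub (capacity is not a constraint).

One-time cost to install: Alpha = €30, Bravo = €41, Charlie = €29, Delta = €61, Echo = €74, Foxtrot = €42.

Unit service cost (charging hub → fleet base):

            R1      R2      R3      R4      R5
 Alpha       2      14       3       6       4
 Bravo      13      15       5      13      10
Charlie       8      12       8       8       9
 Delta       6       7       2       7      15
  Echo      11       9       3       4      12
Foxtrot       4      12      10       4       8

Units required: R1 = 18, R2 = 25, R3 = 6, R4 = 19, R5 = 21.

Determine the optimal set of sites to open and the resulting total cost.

For any fixed open set, each fleet base goes to its cheapest open site; total = fixed + service.
{Alpha, Delta}: R1→Alpha 2·18=36, R2→Delta 7·25=175, R3→Delta 2·6=12, R4→Alpha 6·19=114, R5→Alpha 4·21=84. Service 421; fixed 91; total 512.
{Alpha, Delta, Foxtrot}: R1→Alpha 2·18=36, R2→Delta 7·25=175, R3→Delta 2·6=12, R4→Foxtrot 4·19=76, R5→Alpha 4·21=84. Service 383; fixed 133; total 516.
{Alpha, Charlie, Delta}: R1→Alpha 2·18=36, R2→Delta 7·25=175, R3→Delta 2·6=12, R4→Alpha 6·19=114, R5→Alpha 4·21=84. Service 421; fixed 120; total 541.
{Alpha, Bravo, Charlie, Delta, Echo, Foxtrot}: R1→Alpha 2·18=36, R2→Delta 7·25=175, R3→Delta 2·6=12, R4→Echo 4·19=76, R5→Alpha 4·21=84. Service 383; fixed 277; total 660.
No other subset beats 512.

Open Alpha and Delta; minimum total cost 512.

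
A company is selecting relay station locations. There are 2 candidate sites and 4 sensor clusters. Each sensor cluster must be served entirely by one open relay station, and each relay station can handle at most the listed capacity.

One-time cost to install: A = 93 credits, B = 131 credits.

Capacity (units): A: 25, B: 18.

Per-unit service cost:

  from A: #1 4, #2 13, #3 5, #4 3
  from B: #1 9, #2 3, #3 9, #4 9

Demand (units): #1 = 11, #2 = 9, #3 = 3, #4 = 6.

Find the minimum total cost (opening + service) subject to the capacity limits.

Open {A, B}: #1→A 4·11=44, #2→B 3·9=27, #3→A 5·3=15, #4→A 3·6=18.
Loads: A carries 20/25, B carries 9/18. Service 104; fixed 224; total 328.
Next best feasible plan costs 340.

Minimum total cost: 328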